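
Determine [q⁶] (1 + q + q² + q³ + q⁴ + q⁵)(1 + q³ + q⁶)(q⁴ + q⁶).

(1 + q + q² + q³ + q⁴ + q⁵) has coefficients 1,1,1,1,1,1 for degrees 0…5.
(1 + q³ + q⁶) has coefficients 1,0,0,1,0,0,1 for degrees 0…6.
Finally multiplying by (q⁴ + q⁶), the product of all factors after the first has coefficients 0,0,0,0,1,0,1 for degrees 0…6.
[q⁶] = 1·1 + 1·0 + 1·1 + 1·0 + 1·0 + 1·0 = 2.

2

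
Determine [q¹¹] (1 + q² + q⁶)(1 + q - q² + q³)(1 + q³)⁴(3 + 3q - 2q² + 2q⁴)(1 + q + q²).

(1 + q² + q⁶) has coefficients 1,0,1,0,0,0,1 for degrees 0…6.
(1 + q - q² + q³) has coefficients 1,1,-1,1,0,0,0,0,0,0,0,0 for degrees 0…11.
Multiplying by (1 + q³)⁴ gives running coefficients 1,1,-1,5,4,-4,10,6,-6,10,4,-4 for degrees 0…11.
Multiplying by (3 + 3q - 2q² + 2q⁴) gives running coefficients 3,6,-2,10,31,-8,8,66,-12,-8,74,-8 for degrees 0…11.
Finally multiplying by (1 + q + q²), the product of all factors after the first has coefficients 3,9,7,14,39,33,31,66,62,46,54,58 for degrees 0…11.
[q¹¹] = 1·58 + 1·46 + 1·33 = 137.

137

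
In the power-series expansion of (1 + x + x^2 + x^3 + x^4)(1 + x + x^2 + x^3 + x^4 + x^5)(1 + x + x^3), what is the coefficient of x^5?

(1 + x + x^2 + x^3 + x^4) has coefficients 1,1,1,1,1 for degrees 0…4.
(1 + x + x^2 + x^3 + x^4 + x^5) has coefficients 1,1,1,1,1,1 for degrees 0…5.
Finally multiplying by (1 + x + x^3), the product of all factors after the first has coefficients 1,2,2,3,3,3 for degrees 0…5.
[x^5] = 1·3 + 1·3 + 1·3 + 1·2 + 1·2 = 13.

13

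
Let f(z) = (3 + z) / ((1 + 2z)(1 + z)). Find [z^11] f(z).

-10238

The denominator gives the recurrence a_n = −3a_(n−1) − 2a_(n−2) for n ≥ 3; the numerator fixes a_0 = 3, a_1 = -8, a_2 = 18.
Iterating: 3, -8, 18, -38, 78, -158, 318, -638, 1278, -2558, 5118, -10238, so a_11 = -10238.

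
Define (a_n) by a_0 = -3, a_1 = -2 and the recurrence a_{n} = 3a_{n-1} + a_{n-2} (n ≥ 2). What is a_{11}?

-411473

The ordinary generating function has denominator 1 - 3y - y^2.
Iterating the recurrence: a_0,…,a_{11} = -3, -2, -9, -29, -96, -317, -1047, -3458, -11421, -37721, -124584, -411473.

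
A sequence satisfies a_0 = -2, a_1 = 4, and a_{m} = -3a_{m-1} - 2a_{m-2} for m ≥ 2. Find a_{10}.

The ordinary generating function has denominator 1 + 3t + 2t^2.
Iterating the recurrence: a_0,…,a_{10} = -2, 4, -8, 16, -32, 64, -128, 256, -512, 1024, -2048.

-2048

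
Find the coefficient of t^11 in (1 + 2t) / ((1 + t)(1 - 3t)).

Partial fractions give a closed form: a_n = (-1/4)·(-1)^n + (5/4)·3^n.
At n = 11: a_11 = 221434.

221434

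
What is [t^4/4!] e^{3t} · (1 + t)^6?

4149

The EGF product rule gives c_4 = Σ_{k_1+k_2=4} C(4; k_1,k_2) · ∏ g_i(k_i), where e^{3t} gives (3)^k; (1+t)^6 gives the falling factorial (6)_k.
g_1(k) for k = 0…4: 1, 3, 9, 27, 81.
g_2(k) for k = 0…4: 1, 6, 30, 120, 360.
c_4 = Σ_k C(4,k)·g_1(k)·g_2(4−k) = 1·1·360 + 4·3·120 + 6·9·30 + 4·27·6 + 1·81·1 = 360 + 1440 + 1620 + 648 + 81 = 4149.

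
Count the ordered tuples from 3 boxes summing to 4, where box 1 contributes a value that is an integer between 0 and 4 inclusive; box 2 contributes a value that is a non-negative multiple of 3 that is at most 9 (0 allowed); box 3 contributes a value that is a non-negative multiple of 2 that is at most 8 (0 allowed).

4

The generating function for the choices is (1 + x + x² + x³ + x⁴)·(1 + x³ + x⁶ + x⁹)·(1 + x² + x⁴ + x⁶ + x⁸); the count is [x⁴].
(1 + x + x² + x³ + x⁴) has coefficients 1,1,1,1,1 for degrees 0…4.
(1 + x³ + x⁶ + x⁹) has coefficients 1,0,0,1,0 for degrees 0…4.
Finally multiplying by (1 + x² + x⁴ + x⁶ + x⁸), the product of all factors after the first has coefficients 1,0,1,1,1 for degrees 0…4.
[x⁴] = 1·1 + 1·1 + 1·1 + 1·0 + 1·1 = 4.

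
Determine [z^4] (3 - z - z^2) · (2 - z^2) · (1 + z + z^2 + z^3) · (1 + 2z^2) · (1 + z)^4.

(3 - z - z^2) has coefficients 3,-1,-1 for degrees 0…2.
(2 - z^2) has coefficients 2,0,-1,0,0 for degrees 0…4.
Multiplying by (1 + z + z^2 + z^3) gives running coefficients 2,2,1,1,-1 for degrees 0…4.
Multiplying by (1 + 2z^2) gives running coefficients 2,2,5,5,1 for degrees 0…4.
Finally multiplying by (1 + z)^4, the product of all factors after the first has coefficients 2,10,25,45,61 for degrees 0…4.
[z^4] = 3·61 − 1·45 − 1·25 = 113.

113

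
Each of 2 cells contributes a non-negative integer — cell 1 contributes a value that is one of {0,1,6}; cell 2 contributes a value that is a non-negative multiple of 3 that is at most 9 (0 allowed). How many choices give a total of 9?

2

The generating function for the choices is (1 + q + q^6)·(1 + q^3 + q^6 + q^9); the count is [q^9].
(1 + q + q^6) has coefficients 1,1,0,0,0,0,1 for degrees 0…6.
(1 + q^3 + q^6 + q^9) has coefficients 1,0,0,1,0,0,1,0,0,1 for degrees 0…9.
[q^9] = 1·1 + 1·0 + 1·1 = 2.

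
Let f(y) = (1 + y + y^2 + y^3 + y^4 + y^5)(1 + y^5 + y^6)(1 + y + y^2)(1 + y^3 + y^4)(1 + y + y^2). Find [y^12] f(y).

49

(1 + y + y^2 + y^3 + y^4 + y^5) has coefficients 1,1,1,1,1,1 for degrees 0…5.
(1 + y^5 + y^6) has coefficients 1,0,0,0,0,1,1,0,0,0,0,0,0 for degrees 0…12.
Multiplying by (1 + y + y^2) gives running coefficients 1,1,1,0,0,1,2,2,1,0,0,0,0 for degrees 0…12.
Multiplying by (1 + y^3 + y^4) gives running coefficients 1,1,1,1,2,3,3,2,2,3,4,3,1 for degrees 0…12.
Finally multiplying by (1 + y + y^2), the product of all factors after the first has coefficients 1,2,3,3,4,6,8,8,7,7,9,10,8 for degrees 0…12.
[y^12] = 1·8 + 1·10 + 1·9 + 1·7 + 1·7 + 1·8 = 49.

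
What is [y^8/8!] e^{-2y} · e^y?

The EGF product rule gives c_8 = Σ_{k_1+k_2=8} C(8; k_1,k_2) · ∏ g_i(k_i), where e^{-2y} gives (-2)^k; e^y gives (1)^k.
g_1(k) for k = 0…8: 1, -2, 4, -8, 16, -32, 64, -128, 256.
g_2(k) for k = 0…8: 1, 1, 1, 1, 1, 1, 1, 1, 1.
c_8 = Σ_k C(8,k)·g_1(k)·g_2(8−k) = 1·1·1 + 8·(-2)·1 + 28·4·1 + 56·(-8)·1 + 70·16·1 + 56·(-32)·1 + 28·64·1 + 8·(-128)·1 + 1·256·1 = 1 − 16 + 112 − 448 + 1120 − 1792 + 1792 − 1024 + 256 = 1.

1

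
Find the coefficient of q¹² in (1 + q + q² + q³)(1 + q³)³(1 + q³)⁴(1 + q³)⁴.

(1 + q + q² + q³) has coefficients 1,1,1,1 for degrees 0…3.
(1 + q³)³ has coefficients 1,0,0,3,0,0,3,0,0,1,0,0,0 for degrees 0…12.
Multiplying by (1 + q³)⁴ gives running coefficients 1,0,0,7,0,0,21,0,0,35,0,0,35 for degrees 0…12.
Finally multiplying by (1 + q³)⁴, the product of all factors after the first has coefficients 1,0,0,11,0,0,55,0,0,165,0,0,330 for degrees 0…12.
[q¹²] = 1·330 + 1·0 + 1·0 + 1·165 = 495.

495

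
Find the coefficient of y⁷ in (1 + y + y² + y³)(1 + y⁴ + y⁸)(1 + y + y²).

3

(1 + y + y² + y³) has coefficients 1,1,1,1 for degrees 0…3.
(1 + y⁴ + y⁸) has coefficients 1,0,0,0,1,0,0,0 for degrees 0…7.
Finally multiplying by (1 + y + y²), the product of all factors after the first has coefficients 1,1,1,0,1,1,1,0 for degrees 0…7.
[y⁷] = 1·0 + 1·1 + 1·1 + 1·1 = 3.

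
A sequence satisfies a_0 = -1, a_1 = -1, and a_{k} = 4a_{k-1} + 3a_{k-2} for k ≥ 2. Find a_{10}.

-1456615

The ordinary generating function has denominator 1 - 4t - 3t^2.
Iterating the recurrence: a_0,…,a_{10} = -1, -1, -7, -31, -145, -673, -3127, -14527, -67489, -313537, -1456615.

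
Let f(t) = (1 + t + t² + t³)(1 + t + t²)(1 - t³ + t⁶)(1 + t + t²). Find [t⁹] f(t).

(1 + t + t² + t³) has coefficients 1,1,1,1 for degrees 0…3.
(1 + t + t²) has coefficients 1,1,1,0,0,0,0,0,0,0 for degrees 0…9.
Multiplying by (1 - t³ + t⁶) gives running coefficients 1,1,1,-1,-1,-1,1,1,1,0 for degrees 0…9.
Finally multiplying by (1 + t + t²), the product of all factors after the first has coefficients 1,2,3,1,-1,-3,-1,1,3,2 for degrees 0…9.
[t⁹] = 1·2 + 1·3 + 1·1 + 1·(-1) = 5.

5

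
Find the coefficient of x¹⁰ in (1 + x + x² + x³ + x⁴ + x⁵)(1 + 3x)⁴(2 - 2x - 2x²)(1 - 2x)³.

(1 + x + x² + x³ + x⁴ + x⁵) has coefficients 1,1,1,1,1,1 for degrees 0…5.
(1 + 3x)⁴ has coefficients 1,12,54,108,81,0,0,0,0,0,0 for degrees 0…10.
Multiplying by (2 - 2x - 2x²) gives running coefficients 2,22,82,84,-162,-378,-162,0,0,0,0 for degrees 0…10.
Finally multiplying by (1 - 2x)³, the product of all factors after the first has coefficients 2,10,-26,-160,142,946,-510,-2268,1080,1296,0 for degrees 0…10.
[x¹⁰] = 1·0 + 1·1296 + 1·1080 + 1·(-2268) + 1·(-510) + 1·946 = 544.

544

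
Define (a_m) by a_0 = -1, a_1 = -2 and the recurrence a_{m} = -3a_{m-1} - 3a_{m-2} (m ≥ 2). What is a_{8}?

-243

The ordinary generating function has denominator 1 + 3t + 3t^2.
Iterating the recurrence: a_0,…,a_{8} = -1, -2, 9, -21, 36, -45, 27, 54, -243.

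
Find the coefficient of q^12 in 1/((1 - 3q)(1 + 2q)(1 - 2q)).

953317

Partial fractions give a closed form: a_n = (9/5)·3^n + (1/5)·(-2)^n + (-1)·2^n.
At n = 12: a_12 = 953317.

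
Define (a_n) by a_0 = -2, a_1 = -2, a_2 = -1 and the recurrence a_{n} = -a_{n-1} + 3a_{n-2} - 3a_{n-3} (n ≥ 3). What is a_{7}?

7

The ordinary generating function has denominator 1 + t - 3t^2 + 3t^3.
Iterating the recurrence: a_0,…,a_{7} = -2, -2, -1, 1, 2, 4, -1, 7.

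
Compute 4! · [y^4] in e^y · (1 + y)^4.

209

The EGF product rule gives c_4 = Σ_{k_1+k_2=4} C(4; k_1,k_2) · ∏ g_i(k_i), where e^y gives (1)^k; (1+y)^4 gives the falling factorial (4)_k.
g_1(k) for k = 0…4: 1, 1, 1, 1, 1.
g_2(k) for k = 0…4: 1, 4, 12, 24, 24.
c_4 = Σ_k C(4,k)·g_1(k)·g_2(4−k) = 1·1·24 + 4·1·24 + 6·1·12 + 4·1·4 + 1·1·1 = 24 + 96 + 72 + 16 + 1 = 209.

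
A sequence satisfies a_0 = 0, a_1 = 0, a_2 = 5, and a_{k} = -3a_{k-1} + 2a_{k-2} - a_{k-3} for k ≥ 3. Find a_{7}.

The ordinary generating function has denominator 1 + 3q - 2q^2 + q^3.
Iterating the recurrence: a_0,…,a_{7} = 0, 0, 5, -15, 55, -200, 725, -2630.

-2630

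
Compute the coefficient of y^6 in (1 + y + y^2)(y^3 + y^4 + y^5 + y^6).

(1 + y + y^2) has coefficients 1,1,1 for degrees 0…2.
(y^3 + y^4 + y^5 + y^6) has coefficients 0,0,0,1,1,1,1 for degrees 0…6.
[y^6] = 1·1 + 1·1 + 1·1 = 3.

3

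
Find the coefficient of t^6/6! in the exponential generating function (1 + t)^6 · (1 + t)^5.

The EGF product rule gives c_6 = Σ_{k_1+k_2=6} C(6; k_1,k_2) · ∏ g_i(k_i), where (1+t)^6 gives the falling factorial (6)_k; (1+t)^5 gives the falling factorial (5)_k.
g_1(k) for k = 0…6: 1, 6, 30, 120, 360, 720, 720.
g_2(k) for k = 0…6: 1, 5, 20, 60, 120, 120, 0.
c_6 = Σ_k C(6,k)·g_1(k)·g_2(6−k) = 6·6·120 + 15·30·120 + 20·120·60 + 15·360·20 + 6·720·5 + 1·720·1 = 4320 + 54000 + 144000 + 108000 + 21600 + 720 = 332640.

332640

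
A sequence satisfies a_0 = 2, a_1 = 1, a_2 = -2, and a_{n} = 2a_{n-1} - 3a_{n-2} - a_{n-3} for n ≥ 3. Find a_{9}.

The ordinary generating function has denominator 1 - 2y + 3y^2 + y^3.
Iterating the recurrence: a_0,…,a_{9} = 2, 1, -2, -9, -13, 3, 54, 112, 59, -272.

-272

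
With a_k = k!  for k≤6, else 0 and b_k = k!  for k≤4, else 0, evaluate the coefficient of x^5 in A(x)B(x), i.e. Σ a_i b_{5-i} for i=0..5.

This is [x^5] in the product of the two ordinary generating functions.
Σ = 1·0 + 1·24 + 2·6 + 6·2 + 24·1 + 120·1 = 192.

192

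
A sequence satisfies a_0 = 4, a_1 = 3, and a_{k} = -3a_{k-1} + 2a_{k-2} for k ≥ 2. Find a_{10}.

The ordinary generating function has denominator 1 + 3q - 2q^2.
Iterating the recurrence: a_0,…,a_{10} = 4, 3, -1, 9, -29, 105, -373, 1329, -4733, 16857, -60037.

-60037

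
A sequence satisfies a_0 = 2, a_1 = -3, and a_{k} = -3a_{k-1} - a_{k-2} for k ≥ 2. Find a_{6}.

The ordinary generating function has denominator 1 + 3y + y^2.
Iterating the recurrence: a_0,…,a_{6} = 2, -3, 7, -18, 47, -123, 322.

322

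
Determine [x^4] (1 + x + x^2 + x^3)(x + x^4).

(1 + x + x^2 + x^3) has coefficients 1,1,1,1 for degrees 0…3.
(x + x^4) has coefficients 0,1,0,0,1 for degrees 0…4.
[x^4] = 1·1 + 1·0 + 1·0 + 1·1 = 2.

2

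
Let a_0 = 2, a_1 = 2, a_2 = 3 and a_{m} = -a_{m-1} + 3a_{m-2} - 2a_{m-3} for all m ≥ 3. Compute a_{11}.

-3611

The ordinary generating function has denominator 1 + x - 3x^2 + 2x^3.
Iterating the recurrence: a_0,…,a_{11} = 2, 2, 3, -1, 6, -15, 35, -92, 227, -573, 1438, -3611.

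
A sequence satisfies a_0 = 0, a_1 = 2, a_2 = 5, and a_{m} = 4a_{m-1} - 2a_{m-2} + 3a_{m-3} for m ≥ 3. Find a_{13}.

7461178

The ordinary generating function has denominator 1 - 4y + 2y^2 - 3y^3.
Iterating the recurrence: a_0,…,a_{13} = 0, 2, 5, 16, 60, 223, 820, 3014, 11085, 40772, 149960, 551551, 2028600, 7461178.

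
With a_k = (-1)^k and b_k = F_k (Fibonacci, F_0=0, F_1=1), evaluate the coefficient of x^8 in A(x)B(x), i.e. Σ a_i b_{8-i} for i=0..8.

12

The convolution is the t^8 coefficient of A(t)B(t).
Σ = 1·21 − 1·13 + 1·8 − 1·5 + 1·3 − 1·2 + 1·1 − 1·1 + 1·0 = 12.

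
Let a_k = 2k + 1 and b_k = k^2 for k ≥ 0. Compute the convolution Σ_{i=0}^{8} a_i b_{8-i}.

876

The convolution is the t^8 coefficient of A(t)B(t).
Σ = 1·64 + 3·49 + 5·36 + 7·25 + 9·16 + 11·9 + 13·4 + 15·1 + 17·0 = 876.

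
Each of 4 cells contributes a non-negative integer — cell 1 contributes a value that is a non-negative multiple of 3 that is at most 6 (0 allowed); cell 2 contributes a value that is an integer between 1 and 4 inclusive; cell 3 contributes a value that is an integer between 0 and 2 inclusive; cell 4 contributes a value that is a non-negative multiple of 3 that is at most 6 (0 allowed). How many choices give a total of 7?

The generating function for the choices is (1 + z³ + z⁶)·(z + z² + z³ + z⁴)·(1 + z + z²)·(1 + z³ + z⁶); the count is [z⁷].
(1 + z³ + z⁶) has coefficients 1,0,0,1,0,0,1 for degrees 0…6.
(z + z² + z³ + z⁴) has coefficients 0,1,1,1,1,0,0,0 for degrees 0…7.
Multiplying by (1 + z + z²) gives running coefficients 0,1,2,3,3,2,1,0 for degrees 0…7.
Finally multiplying by (1 + z³ + z⁶), the product of all factors after the first has coefficients 0,1,2,3,4,4,4,4 for degrees 0…7.
[z⁷] = 1·4 + 1·4 + 1·1 = 9.

9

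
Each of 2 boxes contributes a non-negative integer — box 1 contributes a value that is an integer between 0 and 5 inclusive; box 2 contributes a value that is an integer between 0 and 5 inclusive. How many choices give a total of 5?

The generating function for the choices is (1 + z + z² + z³ + z⁴ + z⁵)·(1 + z + z² + z³ + z⁴ + z⁵); the count is [z⁵].
(1 + z + z² + z³ + z⁴ + z⁵) has coefficients 1,1,1,1,1,1 for degrees 0…5.
(1 + z + z² + z³ + z⁴ + z⁵) has coefficients 1,1,1,1,1,1 for degrees 0…5.
[z⁵] = 1·1 + 1·1 + 1·1 + 1·1 + 1·1 + 1·1 = 6.

6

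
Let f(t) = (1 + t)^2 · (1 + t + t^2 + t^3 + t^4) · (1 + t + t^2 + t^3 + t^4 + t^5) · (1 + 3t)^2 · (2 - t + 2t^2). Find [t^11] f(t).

(1 + t)^2 has coefficients 1,2,1 for degrees 0…2.
(1 + t + t^2 + t^3 + t^4) has coefficients 1,1,1,1,1,0,0,0,0,0,0,0 for degrees 0…11.
Multiplying by (1 + t + t^2 + t^3 + t^4 + t^5) gives running coefficients 1,2,3,4,5,5,4,3,2,1,0,0 for degrees 0…11.
Multiplying by (1 + 3t)^2 gives running coefficients 1,8,24,40,56,71,79,72,56,40,24,9 for degrees 0…11.
Finally multiplying by (2 - t + 2t^2), the product of all factors after the first has coefficients 2,15,42,72,120,166,199,207,198,168,120,74 for degrees 0…11.
[t^11] = 1·74 + 2·120 + 1·168 = 482.

482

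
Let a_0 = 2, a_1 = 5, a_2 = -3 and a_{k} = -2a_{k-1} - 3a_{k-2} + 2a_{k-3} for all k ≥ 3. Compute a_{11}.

-4461

The ordinary generating function has denominator 1 + 2t + 3t^2 - 2t^3.
Iterating the recurrence: a_0,…,a_{11} = 2, 5, -3, -5, 29, -49, 1, 203, -507, 407, 1113, -4461.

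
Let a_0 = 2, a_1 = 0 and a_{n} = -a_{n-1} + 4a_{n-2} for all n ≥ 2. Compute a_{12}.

60712

The ordinary generating function has denominator 1 + t - 4t^2.
Iterating the recurrence: a_0,…,a_{12} = 2, 0, 8, -8, 40, -72, 232, -520, 1448, -3528, 9320, -23432, 60712.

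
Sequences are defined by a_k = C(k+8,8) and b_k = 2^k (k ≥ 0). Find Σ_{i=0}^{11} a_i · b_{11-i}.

Write out a_i and b_{11-i} for i = 0,…,11 and sum the products.
Σ = 1·2048 + 9·1024 + 45·512 + 165·256 + 495·128 + 1287·64 + 3003·32 + 6435·16 + 12870·8 + 24310·4 + 43758·2 + 75582·1 = 784626.

784626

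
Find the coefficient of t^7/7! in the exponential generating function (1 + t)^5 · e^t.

The EGF product rule gives c_7 = Σ_{k_1+k_2=7} C(7; k_1,k_2) · ∏ g_i(k_i), where (1+t)^5 gives the falling factorial (5)_k; e^t gives (1)^k.
g_1(k) for k = 0…7: 1, 5, 20, 60, 120, 120, 0, 0.
g_2(k) for k = 0…7: 1, 1, 1, 1, 1, 1, 1, 1.
c_7 = Σ_k C(7,k)·g_1(k)·g_2(7−k) = 1·1·1 + 7·5·1 + 21·20·1 + 35·60·1 + 35·120·1 + 21·120·1 = 1 + 35 + 420 + 2100 + 4200 + 2520 = 9276.

9276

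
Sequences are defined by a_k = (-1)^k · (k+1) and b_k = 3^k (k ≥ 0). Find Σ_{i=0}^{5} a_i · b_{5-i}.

Write out a_i and b_{5-i} for i = 0,…,5 and sum the products.
Σ = 1·243 − 2·81 + 3·27 − 4·9 + 5·3 − 6·1 = 135.

135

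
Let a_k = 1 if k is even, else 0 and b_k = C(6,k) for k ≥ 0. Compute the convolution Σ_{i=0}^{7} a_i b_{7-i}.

This is [x^7] in the product of the two ordinary generating functions.
Σ = 1·0 + 0·1 + 1·6 + 0·15 + 1·20 + 0·15 + 1·6 + 0·1 = 32.

32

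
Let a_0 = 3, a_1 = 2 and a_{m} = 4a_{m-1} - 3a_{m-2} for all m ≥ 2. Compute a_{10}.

The ordinary generating function has denominator 1 - 4y + 3y^2.
Iterating the recurrence: a_0,…,a_{10} = 3, 2, -1, -10, -37, -118, -361, -1090, -3277, -9838, -29521.

-29521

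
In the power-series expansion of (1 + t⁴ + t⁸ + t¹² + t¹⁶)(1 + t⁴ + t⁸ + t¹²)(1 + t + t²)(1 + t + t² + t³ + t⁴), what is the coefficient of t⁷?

(1 + t⁴ + t⁸ + t¹² + t¹⁶) has coefficients 1,0,0,0,1,0,0,0 for degrees 0…7.
(1 + t⁴ + t⁸ + t¹²) has coefficients 1,0,0,0,1,0,0,0 for degrees 0…7.
Multiplying by (1 + t + t²) gives running coefficients 1,1,1,0,1,1,1,0 for degrees 0…7.
Finally multiplying by (1 + t + t² + t³ + t⁴), the product of all factors after the first has coefficients 1,2,3,3,4,4,4,3 for degrees 0…7.
[t⁷] = 1·3 + 1·3 = 6.

6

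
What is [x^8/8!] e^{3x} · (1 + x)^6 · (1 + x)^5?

The EGF product rule gives c_8 = Σ_{k_1+k_2+k_3=8} C(8; k_1,k_2,k_3) · ∏ g_i(k_i), where e^{3x} gives (3)^k; (1+x)^6 gives the falling factorial (6)_k; (1+x)^5 gives the falling factorial (5)_k.
g_1(k) for k = 0…8: 1, 3, 9, 27, 81, 243, 729, 2187, 6561.
g_2(k) for k = 0…8: 1, 6, 30, 120, 360, 720, 720, 0, 0.
g_3(k) for k = 0…8: 1, 5, 20, 60, 120, 120, 0, 0, 0.
First combine the last two factors: h(k) = Σ_j C(k,j)·g_2(j)·g_3(k−j) for k = 0…8: 1, 11, 110, 990, 7920, 55440, 332640, 1663200, 6652800.
c_8 = Σ_k C(8,k)·g_1(k)·h(8−k) = 1·1·6652800 + 8·3·1663200 + 28·9·332640 + 56·27·55440 + 70·81·7920 + 56·243·990 + 28·729·110 + 8·2187·11 + 1·6561·1 = 6652800 + 39916800 + 83825280 + 83825280 + 44906400 + 13471920 + 2245320 + 192456 + 6561 = 275042817.

275042817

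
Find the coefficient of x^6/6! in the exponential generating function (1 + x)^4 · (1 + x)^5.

The EGF product rule gives c_6 = Σ_{k_1+k_2=6} C(6; k_1,k_2) · ∏ g_i(k_i), where (1+x)^4 gives the falling factorial (4)_k; (1+x)^5 gives the falling factorial (5)_k.
g_1(k) for k = 0…6: 1, 4, 12, 24, 24, 0, 0.
g_2(k) for k = 0…6: 1, 5, 20, 60, 120, 120, 0.
c_6 = Σ_k C(6,k)·g_1(k)·g_2(6−k) = 6·4·120 + 15·12·120 + 20·24·60 + 15·24·20 = 2880 + 21600 + 28800 + 7200 = 60480.

60480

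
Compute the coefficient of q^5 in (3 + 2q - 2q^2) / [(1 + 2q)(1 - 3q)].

483

The denominator gives the recurrence a_n = a_(n−1) + 6a_(n−2) for n ≥ 3; the numerator fixes a_0 = 3, a_1 = 5, a_2 = 21.
Iterating: 3, 5, 21, 51, 177, 483, so a_5 = 483.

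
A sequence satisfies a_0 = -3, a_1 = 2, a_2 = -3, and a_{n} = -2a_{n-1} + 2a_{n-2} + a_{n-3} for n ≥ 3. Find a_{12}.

-39603

The ordinary generating function has denominator 1 + 2z - 2z^2 - z^3.
Iterating the recurrence: a_0,…,a_{12} = -3, 2, -3, 7, -18, 47, -123, 322, -843, 2207, -5778, 15127, -39603.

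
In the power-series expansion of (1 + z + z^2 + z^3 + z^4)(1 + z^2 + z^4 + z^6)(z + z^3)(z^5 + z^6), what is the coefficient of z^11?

9

(1 + z + z^2 + z^3 + z^4) has coefficients 1,1,1,1,1 for degrees 0…4.
(1 + z^2 + z^4 + z^6) has coefficients 1,0,1,0,1,0,1,0,0,0,0,0 for degrees 0…11.
Multiplying by (z + z^3) gives running coefficients 0,1,0,2,0,2,0,2,0,1,0,0 for degrees 0…11.
Finally multiplying by (z^5 + z^6), the product of all factors after the first has coefficients 0,0,0,0,0,0,1,1,2,2,2,2 for degrees 0…11.
[z^11] = 1·2 + 1·2 + 1·2 + 1·2 + 1·1 = 9.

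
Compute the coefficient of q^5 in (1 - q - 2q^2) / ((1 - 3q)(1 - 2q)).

324

The denominator gives the recurrence a_n = 5a_(n−1) − 6a_(n−2) for n ≥ 3; the numerator fixes a_0 = 1, a_1 = 4, a_2 = 12.
Iterating: 1, 4, 12, 36, 108, 324, so a_5 = 324.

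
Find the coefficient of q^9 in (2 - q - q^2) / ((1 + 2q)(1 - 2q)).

-256

The denominator gives the recurrence a_n = 4a_(n−2) for n ≥ 3; the numerator fixes a_0 = 2, a_1 = -1, a_2 = 7.
Iterating: 2, -1, 7, -4, 28, -16, 112, -64, 448, -256, so a_9 = -256.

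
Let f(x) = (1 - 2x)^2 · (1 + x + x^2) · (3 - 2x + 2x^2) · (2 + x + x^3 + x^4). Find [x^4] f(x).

(1 - 2x)^2 has coefficients 1,-4,4 for degrees 0…2.
(1 + x + x^2) has coefficients 1,1,1,0,0 for degrees 0…4.
Multiplying by (3 - 2x + 2x^2) gives running coefficients 3,1,3,0,2 for degrees 0…4.
Finally multiplying by (2 + x + x^3 + x^4), the product of all factors after the first has coefficients 6,5,7,6,8 for degrees 0…4.
[x^4] = 1·8 − 4·6 + 4·7 = 12.

12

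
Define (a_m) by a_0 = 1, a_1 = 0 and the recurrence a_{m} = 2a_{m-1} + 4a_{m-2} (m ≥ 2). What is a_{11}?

112640

The ordinary generating function has denominator 1 - 2q - 4q^2.
Iterating the recurrence: a_0,…,a_{11} = 1, 0, 4, 8, 32, 96, 320, 1024, 3328, 10752, 34816, 112640.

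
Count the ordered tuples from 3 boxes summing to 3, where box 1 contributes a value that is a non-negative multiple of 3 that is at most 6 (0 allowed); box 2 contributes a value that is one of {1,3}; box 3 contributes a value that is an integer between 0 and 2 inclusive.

The generating function for the choices is (1 + x³ + x⁶)·(x + x³)·(1 + x + x²); the count is [x³].
(1 + x³ + x⁶) has coefficients 1,0,0,1 for degrees 0…3.
(x + x³) has coefficients 0,1,0,1 for degrees 0…3.
Finally multiplying by (1 + x + x²), the product of all factors after the first has coefficients 0,1,1,2 for degrees 0…3.
[x³] = 1·2 + 1·0 = 2.

2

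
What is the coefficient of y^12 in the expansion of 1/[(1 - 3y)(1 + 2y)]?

320503

Partial fractions give a closed form: a_n = (3/5)·3^n + (2/5)·(-2)^n.
At n = 12: a_12 = 320503.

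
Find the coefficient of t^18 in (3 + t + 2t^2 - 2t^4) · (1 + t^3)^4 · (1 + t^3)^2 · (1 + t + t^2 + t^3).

9

(3 + t + 2t^2 - 2t^4) has coefficients 3,1,2,0,-2 for degrees 0…4.
(1 + t^3)^4 has coefficients 1,0,0,4,0,0,6,0,0,4,0,0,1,0,0,0,0,0,0 for degrees 0…18.
Multiplying by (1 + t^3)^2 gives running coefficients 1,0,0,6,0,0,15,0,0,20,0,0,15,0,0,6,0,0,1 for degrees 0…18.
Finally multiplying by (1 + t + t^2 + t^3), the product of all factors after the first has coefficients 1,1,1,7,6,6,21,15,15,35,20,20,35,15,15,21,6,6,7 for degrees 0…18.
[t^18] = 3·7 + 1·6 + 2·6 − 2·15 = 9.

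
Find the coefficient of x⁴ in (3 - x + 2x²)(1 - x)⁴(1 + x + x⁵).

-7

(3 - x + 2x²) has coefficients 3,-1,2 for degrees 0…2.
(1 - x)⁴ has coefficients 1,-4,6,-4,1 for degrees 0…4.
Finally multiplying by (1 + x + x⁵), the product of all factors after the first has coefficients 1,-3,2,2,-3 for degrees 0…4.
[x⁴] = 3·(-3) − 1·2 + 2·2 = -7.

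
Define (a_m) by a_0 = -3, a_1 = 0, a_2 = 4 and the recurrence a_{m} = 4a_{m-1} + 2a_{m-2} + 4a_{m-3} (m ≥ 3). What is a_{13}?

24453504

The ordinary generating function has denominator 1 - 4t - 2t^2 - 4t^3.
Iterating the recurrence: a_0,…,a_{13} = -3, 0, 4, 4, 24, 120, 544, 2512, 11616, 53664, 247936, 1145536, 5292672, 24453504.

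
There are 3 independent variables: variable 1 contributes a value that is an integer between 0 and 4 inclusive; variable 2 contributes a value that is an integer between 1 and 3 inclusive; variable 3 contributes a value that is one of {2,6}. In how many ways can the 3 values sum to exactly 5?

3

The generating function for the choices is (1 + t + t² + t³ + t⁴)·(t + t² + t³)·(t² + t⁶); the count is [t⁵].
(1 + t + t² + t³ + t⁴) has coefficients 1,1,1,1,1 for degrees 0…4.
(t + t² + t³) has coefficients 0,1,1,1,0,0 for degrees 0…5.
Finally multiplying by (t² + t⁶), the product of all factors after the first has coefficients 0,0,0,1,1,1 for degrees 0…5.
[t⁵] = 1·1 + 1·1 + 1·1 + 1·0 + 1·0 = 3.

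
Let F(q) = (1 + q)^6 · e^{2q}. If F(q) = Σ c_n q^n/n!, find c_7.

261536

The EGF product rule gives c_7 = Σ_{k_1+k_2=7} C(7; k_1,k_2) · ∏ g_i(k_i), where (1+q)^6 gives the falling factorial (6)_k; e^{2q} gives (2)^k.
g_1(k) for k = 0…7: 1, 6, 30, 120, 360, 720, 720, 0.
g_2(k) for k = 0…7: 1, 2, 4, 8, 16, 32, 64, 128.
c_7 = Σ_k C(7,k)·g_1(k)·g_2(7−k) = 1·1·128 + 7·6·64 + 21·30·32 + 35·120·16 + 35·360·8 + 21·720·4 + 7·720·2 = 128 + 2688 + 20160 + 67200 + 100800 + 60480 + 10080 = 261536.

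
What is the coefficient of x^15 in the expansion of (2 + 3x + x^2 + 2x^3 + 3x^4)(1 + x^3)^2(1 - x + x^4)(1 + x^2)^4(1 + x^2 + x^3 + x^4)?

262

(2 + 3x + x^2 + 2x^3 + 3x^4) has coefficients 2,3,1,2,3 for degrees 0…4.
(1 + x^3)^2 has coefficients 1,0,0,2,0,0,1,0,0,0,0,0,0,0,0,0 for degrees 0…15.
Multiplying by (1 - x + x^4) gives running coefficients 1,-1,0,2,-1,0,1,1,0,0,1,0,0,0,0,0 for degrees 0…15.
Multiplying by (1 + x^2)^4 gives running coefficients 1,-1,4,-2,5,2,1,9,-1,11,3,8,7,4,7,1 for degrees 0…15.
Finally multiplying by (1 + x^2 + x^3 + x^4), the product of all factors after the first has coefficients 1,-1,5,-2,9,3,8,14,7,23,12,27,20,26,25,20 for degrees 0…15.
[x^15] = 2·20 + 3·25 + 1·26 + 2·20 + 3·27 = 262.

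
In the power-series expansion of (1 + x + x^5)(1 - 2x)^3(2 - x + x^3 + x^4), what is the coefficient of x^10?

6

(1 + x + x^5) has coefficients 1,1,0,0,0,1 for degrees 0…5.
(1 - 2x)^3 has coefficients 1,-6,12,-8,0,0,0,0,0,0,0 for degrees 0…10.
Finally multiplying by (2 - x + x^3 + x^4), the product of all factors after the first has coefficients 2,-13,30,-27,3,6,4,-8,0,0,0 for degrees 0…10.
[x^10] = 1·0 + 1·0 + 1·6 = 6.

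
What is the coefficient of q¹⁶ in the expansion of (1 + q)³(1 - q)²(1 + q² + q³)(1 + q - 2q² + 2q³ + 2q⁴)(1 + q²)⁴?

11

(1 + q)³ has coefficients 1,3,3,1 for degrees 0…3.
(1 - q)² has coefficients 1,-2,1,0,0,0,0,0,0,0,0,0,0,0,0,0,0 for degrees 0…16.
Multiplying by (1 + q² + q³) gives running coefficients 1,-2,2,-1,-1,1,0,0,0,0,0,0,0,0,0,0,0 for degrees 0…16.
Multiplying by (1 + q - 2q² + 2q³ + 2q⁴) gives running coefficients 1,-1,-2,7,-8,2,5,-6,0,2,0,0,0,0,0,0,0 for degrees 0…16.
Finally multiplying by (1 + q²)⁴, the product of all factors after the first has coefficients 1,-1,2,3,-10,24,-35,40,-35,17,-4,-13,12,-10,5,2,0 for degrees 0…16.
[q¹⁶] = 1·0 + 3·2 + 3·5 + 1·(-10) = 11.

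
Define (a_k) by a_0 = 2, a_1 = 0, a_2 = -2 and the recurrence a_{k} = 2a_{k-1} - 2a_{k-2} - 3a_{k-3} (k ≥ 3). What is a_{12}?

-3358

The ordinary generating function has denominator 1 - 2q + 2q^2 + 3q^3.
Iterating the recurrence: a_0,…,a_{12} = 2, 0, -2, -10, -16, -6, 50, 160, 238, 6, -944, -2614, -3358.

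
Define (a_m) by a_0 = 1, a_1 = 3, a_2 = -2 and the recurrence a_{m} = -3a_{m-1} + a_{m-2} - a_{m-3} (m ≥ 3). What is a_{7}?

The ordinary generating function has denominator 1 + 3q - q^2 + q^3.
Iterating the recurrence: a_0,…,a_{7} = 1, 3, -2, 8, -29, 97, -328, 1110.

1110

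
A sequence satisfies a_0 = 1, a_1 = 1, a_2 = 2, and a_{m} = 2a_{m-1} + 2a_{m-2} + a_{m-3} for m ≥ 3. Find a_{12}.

78769

The ordinary generating function has denominator 1 - 2t - 2t^2 - t^3.
Iterating the recurrence: a_0,…,a_{12} = 1, 1, 2, 7, 19, 54, 153, 433, 1226, 3471, 9827, 27822, 78769.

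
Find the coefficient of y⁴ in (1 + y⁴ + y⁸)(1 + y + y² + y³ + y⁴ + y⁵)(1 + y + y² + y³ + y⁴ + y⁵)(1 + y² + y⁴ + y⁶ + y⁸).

10

(1 + y⁴ + y⁸) has coefficients 1,0,0,0,1 for degrees 0…4.
(1 + y + y² + y³ + y⁴ + y⁵) has coefficients 1,1,1,1,1 for degrees 0…4.
Multiplying by (1 + y + y² + y³ + y⁴ + y⁵) gives running coefficients 1,2,3,4,5 for degrees 0…4.
Finally multiplying by (1 + y² + y⁴ + y⁶ + y⁸), the product of all factors after the first has coefficients 1,2,4,6,9 for degrees 0…4.
[y⁴] = 1·9 + 1·1 = 10.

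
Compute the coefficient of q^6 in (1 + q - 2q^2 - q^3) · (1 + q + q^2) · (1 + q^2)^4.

-8

(1 + q - 2q^2 - q^3) has coefficients 1,1,-2,-1 for degrees 0…3.
(1 + q + q^2) has coefficients 1,1,1,0,0,0,0 for degrees 0…6.
Finally multiplying by (1 + q^2)^4, the product of all factors after the first has coefficients 1,1,5,4,10,6,10 for degrees 0…6.
[q^6] = 1·10 + 1·6 − 2·10 − 1·4 = -8.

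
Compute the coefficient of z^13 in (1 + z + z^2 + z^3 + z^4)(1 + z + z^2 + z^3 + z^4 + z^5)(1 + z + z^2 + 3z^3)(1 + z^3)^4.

(1 + z + z^2 + z^3 + z^4) has coefficients 1,1,1,1,1 for degrees 0…4.
(1 + z + z^2 + z^3 + z^4 + z^5) has coefficients 1,1,1,1,1,1,0,0,0,0,0,0,0,0 for degrees 0…13.
Multiplying by (1 + z + z^2 + 3z^3) gives running coefficients 1,2,3,6,6,6,5,4,3,0,0,0,0,0 for degrees 0…13.
Finally multiplying by (1 + z^3)^4, the product of all factors after the first has coefficients 1,2,3,10,14,18,35,40,45,60,60,60,55,50 for degrees 0…13.
[z^13] = 1·50 + 1·55 + 1·60 + 1·60 + 1·60 = 285.

285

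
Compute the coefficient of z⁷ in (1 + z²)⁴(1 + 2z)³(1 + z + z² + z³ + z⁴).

302

(1 + z²)⁴ has coefficients 1,0,4,0,6,0,4,0 for degrees 0…7.
(1 + 2z)³ has coefficients 1,6,12,8,0,0,0,0 for degrees 0…7.
Finally multiplying by (1 + z + z² + z³ + z⁴), the product of all factors after the first has coefficients 1,7,19,27,27,26,20,8 for degrees 0…7.
[z⁷] = 1·8 + 4·26 + 6·27 + 4·7 = 302.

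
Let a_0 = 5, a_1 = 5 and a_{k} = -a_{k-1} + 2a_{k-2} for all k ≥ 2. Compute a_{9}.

The ordinary generating function has denominator 1 + t - 2t^2.
Iterating the recurrence: a_0,…,a_{9} = 5, 5, 5, 5, 5, 5, 5, 5, 5, 5.

5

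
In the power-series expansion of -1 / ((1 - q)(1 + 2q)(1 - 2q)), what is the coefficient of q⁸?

-341

Partial fractions give a closed form: a_n = (1/3)·1^n + (-1/3)·(-2)^n + (-1)·2^n.
At n = 8: a_8 = -341.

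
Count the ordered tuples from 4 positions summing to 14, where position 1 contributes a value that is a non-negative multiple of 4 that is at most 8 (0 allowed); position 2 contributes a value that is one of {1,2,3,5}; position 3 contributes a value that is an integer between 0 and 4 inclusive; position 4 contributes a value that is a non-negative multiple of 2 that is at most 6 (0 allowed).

16

The generating function for the choices is (1 + y⁴ + y⁸)·(y + y² + y³ + y⁵)·(1 + y + y² + y³ + y⁴)·(1 + y² + y⁴ + y⁶); the count is [y¹⁴].
(1 + y⁴ + y⁸) has coefficients 1,0,0,0,1,0,0,0,1 for degrees 0…8.
(y + y² + y³ + y⁵) has coefficients 0,1,1,1,0,1,0,0,0,0,0,0,0,0,0 for degrees 0…14.
Multiplying by (1 + y + y² + y³ + y⁴) gives running coefficients 0,1,2,3,3,4,3,2,1,1,0,0,0,0,0 for degrees 0…14.
Finally multiplying by (1 + y² + y⁴ + y⁶), the product of all factors after the first has coefficients 0,1,2,4,5,8,8,10,9,10,7,7,4,3,1 for degrees 0…14.
[y¹⁴] = 1·1 + 1·7 + 1·8 = 16.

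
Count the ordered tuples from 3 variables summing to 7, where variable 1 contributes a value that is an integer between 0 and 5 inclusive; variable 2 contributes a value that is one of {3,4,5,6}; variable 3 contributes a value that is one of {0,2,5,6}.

The generating function for the choices is (1 + q + q² + q³ + q⁴ + q⁵)·(q³ + q⁴ + q⁵ + q⁶)·(1 + q² + q⁵ + q⁶); the count is [q⁷].
(1 + q + q² + q³ + q⁴ + q⁵) has coefficients 1,1,1,1,1,1 for degrees 0…5.
(q³ + q⁴ + q⁵ + q⁶) has coefficients 0,0,0,1,1,1,1,0 for degrees 0…7.
Finally multiplying by (1 + q² + q⁵ + q⁶), the product of all factors after the first has coefficients 0,0,0,1,1,2,2,1 for degrees 0…7.
[q⁷] = 1·1 + 1·2 + 1·2 + 1·1 + 1·1 + 1·0 = 7.

7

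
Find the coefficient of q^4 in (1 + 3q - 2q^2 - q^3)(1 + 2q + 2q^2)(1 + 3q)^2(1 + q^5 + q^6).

(1 + 3q - 2q^2 - q^3) has coefficients 1,3,-2,-1 for degrees 0…3.
(1 + 2q + 2q^2) has coefficients 1,2,2,0,0 for degrees 0…4.
Multiplying by (1 + 3q)^2 gives running coefficients 1,8,23,30,18 for degrees 0…4.
Finally multiplying by (1 + q^5 + q^6), the product of all factors after the first has coefficients 1,8,23,30,18 for degrees 0…4.
[q^4] = 1·18 + 3·30 − 2·23 − 1·8 = 54.

54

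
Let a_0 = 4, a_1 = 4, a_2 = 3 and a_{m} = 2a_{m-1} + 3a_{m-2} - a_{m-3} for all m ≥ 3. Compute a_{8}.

2524

The ordinary generating function has denominator 1 - 2t - 3t^2 + t^3.
Iterating the recurrence: a_0,…,a_{8} = 4, 4, 3, 14, 33, 105, 295, 872, 2524.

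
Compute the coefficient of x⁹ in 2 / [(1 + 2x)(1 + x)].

-2046

Partial fractions give a closed form: a_n = (4)·(-2)^n + (-2)·(-1)^n.
At n = 9: a_9 = -2046.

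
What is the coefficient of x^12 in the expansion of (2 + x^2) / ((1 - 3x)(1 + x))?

The denominator gives the recurrence a_n = 2a_(n−1) + 3a_(n−2) for n ≥ 3; the numerator fixes a_0 = 2, a_1 = 4, a_2 = 15.
Iterating: 2, 4, 15, 42, 129, 384, 1155, 3462, 10389, 31164, 93495, 280482, 841449, so a_12 = 841449.

841449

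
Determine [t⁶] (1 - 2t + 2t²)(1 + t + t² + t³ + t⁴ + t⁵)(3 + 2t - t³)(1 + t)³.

(1 - 2t + 2t²) has coefficients 1,-2,2 for degrees 0…2.
(1 + t + t² + t³ + t⁴ + t⁵) has coefficients 1,1,1,1,1,1,0 for degrees 0…6.
Multiplying by (3 + 2t - t³) gives running coefficients 3,5,5,4,4,4,1 for degrees 0…6.
Finally multiplying by (1 + t)³, the product of all factors after the first has coefficients 3,14,29,37,36,33,29 for degrees 0…6.
[t⁶] = 1·29 − 2·33 + 2·36 = 35.

35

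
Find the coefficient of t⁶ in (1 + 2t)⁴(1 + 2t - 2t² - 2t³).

-96

(1 + 2t)⁴ has coefficients 1,8,24,32,16 for degrees 0…4.
(1 + 2t - 2t² - 2t³) has coefficients 1,2,-2,-2,0,0,0 for degrees 0…6.
[t⁶] = 1·0 + 8·0 + 24·0 + 32·(-2) + 16·(-2) = -96.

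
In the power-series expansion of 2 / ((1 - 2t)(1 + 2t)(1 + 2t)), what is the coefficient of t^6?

512

The denominator gives the recurrence a_n = −2a_(n−1) + 4a_(n−2) + 8a_(n−3) for n ≥ 3; the numerator fixes a_0 = 2, a_1 = -4, a_2 = 16.
Iterating: 2, -4, 16, -32, 96, -192, 512, so a_6 = 512.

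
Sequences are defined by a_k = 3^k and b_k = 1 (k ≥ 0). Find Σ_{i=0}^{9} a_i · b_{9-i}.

29524

Write out a_i and b_{9-i} for i = 0,…,9 and sum the products.
Σ = 1·1 + 3·1 + 9·1 + 27·1 + 81·1 + 243·1 + 729·1 + 2187·1 + 6561·1 + 19683·1 = 29524.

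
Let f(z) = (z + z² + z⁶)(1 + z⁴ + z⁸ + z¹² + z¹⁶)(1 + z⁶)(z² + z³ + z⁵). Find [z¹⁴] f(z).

4

(z + z² + z⁶) has coefficients 0,1,1,0,0,0,1 for degrees 0…6.
(1 + z⁴ + z⁸ + z¹² + z¹⁶) has coefficients 1,0,0,0,1,0,0,0,1,0,0,0,1,0,0 for degrees 0…14.
Multiplying by (1 + z⁶) gives running coefficients 1,0,0,0,1,0,1,0,1,0,1,0,1,0,1 for degrees 0…14.
Finally multiplying by (z² + z³ + z⁵), the product of all factors after the first has coefficients 0,0,1,1,0,1,1,1,1,2,1,2,1,2,1 for degrees 0…14.
[z¹⁴] = 1·2 + 1·1 + 1·1 = 4.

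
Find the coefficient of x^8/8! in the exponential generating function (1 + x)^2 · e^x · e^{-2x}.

41

The EGF product rule gives c_8 = Σ_{k_1+k_2+k_3=8} C(8; k_1,k_2,k_3) · ∏ g_i(k_i), where (1+x)^2 gives the falling factorial (2)_k; e^x gives (1)^k; e^{-2x} gives (-2)^k.
g_1(k) for k = 0…8: 1, 2, 2, 0, 0, 0, 0, 0, 0.
g_2(k) for k = 0…8: 1, 1, 1, 1, 1, 1, 1, 1, 1.
g_3(k) for k = 0…8: 1, -2, 4, -8, 16, -32, 64, -128, 256.
First combine the last two factors: h(k) = Σ_j C(k,j)·g_2(j)·g_3(k−j) for k = 0…8: 1, -1, 1, -1, 1, -1, 1, -1, 1.
c_8 = Σ_k C(8,k)·g_1(k)·h(8−k) = 1·1·1 + 8·2·(-1) + 28·2·1 = 1 − 16 + 56 = 41.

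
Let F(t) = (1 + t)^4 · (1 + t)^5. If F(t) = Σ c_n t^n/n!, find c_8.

362880

The EGF product rule gives c_8 = Σ_{k_1+k_2=8} C(8; k_1,k_2) · ∏ g_i(k_i), where (1+t)^4 gives the falling factorial (4)_k; (1+t)^5 gives the falling factorial (5)_k.
g_1(k) for k = 0…8: 1, 4, 12, 24, 24, 0, 0, 0, 0.
g_2(k) for k = 0…8: 1, 5, 20, 60, 120, 120, 0, 0, 0.
c_8 = Σ_k C(8,k)·g_1(k)·g_2(8−k) = 56·24·120 + 70·24·120 = 161280 + 201600 = 362880.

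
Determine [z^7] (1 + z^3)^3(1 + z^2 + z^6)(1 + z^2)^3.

18

(1 + z^3)^3 has coefficients 1,0,0,3,0,0,3,0 for degrees 0…7.
(1 + z^2 + z^6) has coefficients 1,0,1,0,0,0,1,0 for degrees 0…7.
Finally multiplying by (1 + z^2)^3, the product of all factors after the first has coefficients 1,0,4,0,6,0,5,0 for degrees 0…7.
[z^7] = 1·0 + 3·6 + 3·0 = 18.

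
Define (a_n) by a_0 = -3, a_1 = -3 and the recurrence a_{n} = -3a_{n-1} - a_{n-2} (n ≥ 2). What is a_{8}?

4092

The ordinary generating function has denominator 1 + 3x + x^2.
Iterating the recurrence: a_0,…,a_{8} = -3, -3, 12, -33, 87, -228, 597, -1563, 4092.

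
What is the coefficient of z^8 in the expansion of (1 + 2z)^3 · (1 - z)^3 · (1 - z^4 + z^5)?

-17

(1 + 2z)^3 has coefficients 1,6,12,8 for degrees 0…3.
(1 - z)^3 has coefficients 1,-3,3,-1,0,0,0,0,0 for degrees 0…8.
Finally multiplying by (1 - z^4 + z^5), the product of all factors after the first has coefficients 1,-3,3,-1,-1,4,-6,4,-1 for degrees 0…8.
[z^8] = 1·(-1) + 6·4 + 12·(-6) + 8·4 = -17.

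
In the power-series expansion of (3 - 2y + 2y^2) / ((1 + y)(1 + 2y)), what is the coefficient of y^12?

The denominator gives the recurrence a_n = −3a_(n−1) − 2a_(n−2) for n ≥ 3; the numerator fixes a_0 = 3, a_1 = -11, a_2 = 29.
Iterating: 3, -11, 29, -65, 137, -281, 569, -1145, 2297, -4601, 9209, -18425, 36857, so a_12 = 36857.

36857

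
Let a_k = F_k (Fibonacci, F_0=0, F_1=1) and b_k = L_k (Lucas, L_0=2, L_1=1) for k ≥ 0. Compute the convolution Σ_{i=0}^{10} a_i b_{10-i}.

605

Write out a_i and b_{10-i} for i = 0,…,10 and sum the products.
Σ = 0·123 + 1·76 + 1·47 + 2·29 + 3·18 + 5·11 + 8·7 + 13·4 + 21·3 + 34·1 + 55·2 = 605.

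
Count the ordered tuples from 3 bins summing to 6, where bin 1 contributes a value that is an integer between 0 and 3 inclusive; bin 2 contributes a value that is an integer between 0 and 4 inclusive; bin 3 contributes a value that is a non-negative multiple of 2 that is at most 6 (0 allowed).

The generating function for the choices is (1 + x + x² + x³)·(1 + x + x² + x³ + x⁴)·(1 + x² + x⁴ + x⁶); the count is [x⁶].
(1 + x + x² + x³) has coefficients 1,1,1,1 for degrees 0…3.
(1 + x + x² + x³ + x⁴) has coefficients 1,1,1,1,1,0,0 for degrees 0…6.
Finally multiplying by (1 + x² + x⁴ + x⁶), the product of all factors after the first has coefficients 1,1,2,2,3,2,3 for degrees 0…6.
[x⁶] = 1·3 + 1·2 + 1·3 + 1·2 = 10.

10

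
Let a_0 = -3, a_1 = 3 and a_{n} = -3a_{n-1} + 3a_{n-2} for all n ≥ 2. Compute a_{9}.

189783

The ordinary generating function has denominator 1 + 3x - 3x^2.
Iterating the recurrence: a_0,…,a_{9} = -3, 3, -18, 63, -243, 918, -3483, 13203, -50058, 189783.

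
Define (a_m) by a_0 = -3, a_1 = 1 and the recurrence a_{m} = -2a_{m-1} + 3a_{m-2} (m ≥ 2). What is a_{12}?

-531443

The ordinary generating function has denominator 1 + 2z - 3z^2.
Iterating the recurrence: a_0,…,a_{12} = -3, 1, -11, 25, -83, 241, -731, 2185, -6563, 19681, -59051, 177145, -531443.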